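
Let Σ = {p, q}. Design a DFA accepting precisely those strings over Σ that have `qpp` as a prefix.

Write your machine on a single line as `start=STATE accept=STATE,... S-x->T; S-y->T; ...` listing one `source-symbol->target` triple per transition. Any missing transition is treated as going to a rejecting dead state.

start=A; accept=D; A-p->E; A-q->B; B-p->C; B-q->E; C-p->D; C-q->E; D-p->D; D-q->D; E-p->E; E-q->E

Walk along `qpp` while the input agrees: from A take `q` to B, and so on. Any deviation drops to the rejecting sink E. Once D is reached the prefix is confirmed and every continuation is accepted.
5 states suffice.
       p  q 
>  A   E  B 
   B   C  E 
   C   D  E 
 * D   D  D 
   E   E  E 
(> = start, * = accepting)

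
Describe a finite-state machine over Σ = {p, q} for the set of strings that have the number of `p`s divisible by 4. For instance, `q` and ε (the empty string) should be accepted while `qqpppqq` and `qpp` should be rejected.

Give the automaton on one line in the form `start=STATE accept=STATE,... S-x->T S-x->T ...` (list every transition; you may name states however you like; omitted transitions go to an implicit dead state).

start=s0 accept=s0 s0-p->s1 s0-q->s0 s1-p->s2 s1-q->s1 s2-p->s3 s2-q->s2 s3-p->s0 s3-q->s3

Keep the running count of `p`s modulo 4: each `p` advances along the cycle s0 → s1 → s2 → s3 → s0 while other symbols loop. Accept at s0.
4 states suffice.
        p   q  
>* s0   s1  s0 
   s1   s2  s1 
   s2   s3  s2 
   s3   s0  s3 
(> = start, * = accepting)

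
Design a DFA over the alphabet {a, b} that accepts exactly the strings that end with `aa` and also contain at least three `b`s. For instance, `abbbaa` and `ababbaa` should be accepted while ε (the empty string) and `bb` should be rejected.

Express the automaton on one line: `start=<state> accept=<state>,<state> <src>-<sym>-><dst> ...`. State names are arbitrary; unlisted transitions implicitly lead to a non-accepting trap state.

Handle the two conditions separately and then intersect. The first has 3 states tracking how much of the suffix `aa` has currently been matched; the second has 5 states tracking the count of `b`s, saturating at 4. A product state is a pair (one from each), accepting exactly when both do. After merging equivalent states the machine shrinks.
A 6-state machine:
        a   b  
>  q0   q0  q1 
   q1   q1  q2 
   q2   q2  q3 
   q3   q4  q3 
   q4   q5  q3 
 * q5   q5  q3 
(> = start, * = accepting)

start=q0 accept=q5 q0-a->q0 q0-b->q1 q1-a->q1 q1-b->q2 q2-a->q2 q2-b->q3 q3-a->q4 q3-b->q3 q4-a->q5 q4-b->q3 q5-a->q5 q5-b->q3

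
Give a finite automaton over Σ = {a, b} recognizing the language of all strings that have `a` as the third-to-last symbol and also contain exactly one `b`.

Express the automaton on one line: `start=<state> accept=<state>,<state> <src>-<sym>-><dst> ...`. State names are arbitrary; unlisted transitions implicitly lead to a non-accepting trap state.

start=S0 accept=S8,S9,S15 S0-a->S1 S0-b->S2 S1-a->S3 S1-b->S4 S2-a->S5 S2-b->S6 S3-a->S7 S3-b->S8 S4-a->S9 S4-b->S10 S5-a->S11 S5-b->S12 S6-a->S13 S6-b->S14 S7-a->S7 S7-b->S8 S8-a->S9 S8-b->S10 S9-a->S11 S9-b->S12 S10-a->S13 S10-b->S14 S11-a->S15 S11-b->S16 S12-a->S17 S12-b->S10 S13-a->S18 S13-b->S12 S14-a->S13 S14-b->S14 S15-a->S15 S15-b->S16 S16-a->S17 S16-b->S10 S17-a->S18 S17-b->S12 S18-a->S19 S18-b->S16 S19-a->S19 S19-b->S16

Handle the two conditions separately and then intersect. The first has 15 states tracking the last 3 symbols read; the second has 3 states tracking the count of `b`s, saturating at 2. A product state is a pair (one from each), accepting exactly when both do.
20 states suffice.
          a    b  
>  S0     S1   S2 
   S1     S3   S4 
   S2     S5   S6 
   S3     S7   S8 
   S4     S9  S10 
   S5    S11  S12 
   S6    S13  S14 
   S7     S7   S8 
 * S8     S9  S10 
 * S9    S11  S12 
   S10   S13  S14 
   S11   S15  S16 
   S12   S17  S10 
   S13   S18  S12 
   S14   S13  S14 
 * S15   S15  S16 
   S16   S17  S10 
   S17   S18  S12 
   S18   S19  S16 
   S19   S19  S16 
(> = start, * = accepting)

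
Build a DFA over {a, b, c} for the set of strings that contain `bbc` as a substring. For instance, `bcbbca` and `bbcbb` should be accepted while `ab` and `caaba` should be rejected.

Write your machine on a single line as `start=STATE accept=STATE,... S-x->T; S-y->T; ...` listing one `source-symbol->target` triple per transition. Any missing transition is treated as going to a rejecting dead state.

States s0..s2 record the length of the longest prefix of `bbc` that matches the current input suffix. Reaching s3 means `bbc` has been seen, and we stay there forever. Accept from s3.
4 states suffice.
        a   b   c  
>  s0   s0  s1  s0 
   s1   s0  s2  s0 
   s2   s0  s2  s3 
 * s3   s3  s3  s3 
(> = start, * = accepting)

start=s0; accept=s3; s0-a->s0; s0-b->s1; s0-c->s0; s1-a->s0; s1-b->s2; s1-c->s0; s2-a->s0; s2-b->s2; s2-c->s3; s3-a->s3; s3-b->s3; s3-c->s3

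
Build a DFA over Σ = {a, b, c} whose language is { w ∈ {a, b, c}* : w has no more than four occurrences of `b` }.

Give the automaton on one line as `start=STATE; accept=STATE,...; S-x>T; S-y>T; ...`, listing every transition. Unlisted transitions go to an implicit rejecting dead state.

start=S0; accept=S0,S1,S2,S3,S4; S0-a>S0; S0-b>S1; S0-c>S0; S1-a>S1; S1-b>S2; S1-c>S1; S2-a>S2; S2-b>S3; S2-c>S2; S3-a>S3; S3-b>S4; S3-c>S3; S4-a>S4; S4-b>S5; S4-c>S4; S5-a>S5; S5-b>S5; S5-c>S5

Count `b`s, saturating at 5: states S0 through S4 mean 0 through 4 `b`s seen; S5 means more than 4. Each `b` increments (capped at S5); other symbols loop. Accept from {S0, S1, S2, S3, S4}.
With 6 states:
        a   b   c  
>* S0   S0  S1  S0 
 * S1   S1  S2  S1 
 * S2   S2  S3  S2 
 * S3   S3  S4  S3 
 * S4   S4  S5  S4 
   S5   S5  S5  S5 
(> = start, * = accepting)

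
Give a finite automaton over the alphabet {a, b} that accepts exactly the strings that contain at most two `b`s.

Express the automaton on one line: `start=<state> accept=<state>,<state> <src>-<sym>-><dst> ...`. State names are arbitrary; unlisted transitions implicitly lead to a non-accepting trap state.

start=q0 accept=q0,q1,q2 q0-a->q0 q0-b->q1 q1-a->q1 q1-b->q2 q2-a->q2 q2-b->q3 q3-a->q3 q3-b->q3

Count `b`s, saturating at 3: states q0 through q2 mean 0 through 2 `b`s seen; q3 means more than 2. Each `b` increments (capped at q3); other symbols loop. Accept from {q0, q1, q2}.
4 states suffice.
        a   b  
>* q0   q0  q1 
 * q1   q1  q2 
 * q2   q2  q3 
   q3   q3  q3 
(> = start, * = accepting)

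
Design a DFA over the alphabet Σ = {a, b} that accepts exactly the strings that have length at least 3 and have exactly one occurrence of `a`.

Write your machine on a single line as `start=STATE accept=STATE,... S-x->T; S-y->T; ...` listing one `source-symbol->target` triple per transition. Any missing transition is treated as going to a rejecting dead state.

start=S0; accept=S6; S0-a->S1; S0-b->S2; S1-a->S3; S1-b->S4; S2-a->S4; S2-b->S5; S3-a->S3; S3-b->S3; S4-a->S3; S4-b->S6; S5-a->S6; S5-b->S5; S6-a->S3; S6-b->S6

Handle the two conditions separately and then intersect. One (5 states) tracks the input length, saturating at 4; the other (3 states) tracks the count of `a`s, saturating at 2. Each combined state is a pair, one component from each; accept when both components accept. After merging equivalent states the machine shrinks.
A 7-state machine:
        a   b  
>  S0   S1  S2 
   S1   S3  S4 
   S2   S4  S5 
   S3   S3  S3 
   S4   S3  S6 
   S5   S6  S5 
 * S6   S3  S6 
(> = start, * = accepting)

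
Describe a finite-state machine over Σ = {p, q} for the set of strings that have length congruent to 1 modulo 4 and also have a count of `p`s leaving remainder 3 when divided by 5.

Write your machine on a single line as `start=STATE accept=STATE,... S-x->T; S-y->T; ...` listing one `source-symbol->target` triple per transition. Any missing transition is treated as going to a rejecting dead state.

start=s0; accept=s15; s0-p->s1; s0-q->s2; s1-p->s3; s1-q->s4; s2-p->s4; s2-q->s5; s3-p->s6; s3-q->s7; s4-p->s7; s4-q->s8; s5-p->s8; s5-q->s9; s6-p->s10; s6-q->s11; s7-p->s11; s7-q->s12; s8-p->s12; s8-q->s13; s9-p->s13; s9-q->s0; s10-p->s2; s10-q->s14; s11-p->s14; s11-q->s15; s12-p->s15; s12-q->s16; s13-p->s16; s13-q->s1; s14-p->s5; s14-q->s17; s15-p->s17; s15-q->s18; s16-p->s18; s16-q->s3; s17-p->s9; s17-q->s19; s18-p->s19; s18-q->s6; s19-p->s0; s19-q->s10

Run two small machines in parallel and take their product. One (4 states) tracks the input length modulo 4; the other (5 states) tracks the count of `p`s modulo 5. Each combined state is a pair, one component from each; accept when both components accept.
With 20 states:
          p    q  
>  s0     s1   s2 
   s1     s3   s4 
   s2     s4   s5 
   s3     s6   s7 
   s4     s7   s8 
   s5     s8   s9 
   s6    s10  s11 
   s7    s11  s12 
   s8    s12  s13 
   s9    s13   s0 
   s10    s2  s14 
   s11   s14  s15 
   s12   s15  s16 
   s13   s16   s1 
   s14    s5  s17 
 * s15   s17  s18 
   s16   s18   s3 
   s17    s9  s19 
   s18   s19   s6 
   s19    s0  s10 
(> = start, * = accepting)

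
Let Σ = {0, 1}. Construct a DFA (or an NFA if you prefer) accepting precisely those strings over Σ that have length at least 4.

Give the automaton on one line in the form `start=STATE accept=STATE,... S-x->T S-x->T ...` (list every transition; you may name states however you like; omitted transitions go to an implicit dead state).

start=q0 accept=q4,q5 q0-0->q1 q0-1->q1 q1-0->q2 q1-1->q2 q2-0->q3 q2-1->q3 q3-0->q4 q3-1->q4 q4-0->q5 q4-1->q5 q5-0->q5 q5-1->q5

Count input length up to 5: every symbol moves from q0 toward q5, which means 'more than 4' and absorbs. Accept from {q4, q5}.
With 6 states:
        0   1  
>  q0   q1  q1 
   q1   q2  q2 
   q2   q3  q3 
   q3   q4  q4 
 * q4   q5  q5 
 * q5   q5  q5 
(> = start, * = accepting)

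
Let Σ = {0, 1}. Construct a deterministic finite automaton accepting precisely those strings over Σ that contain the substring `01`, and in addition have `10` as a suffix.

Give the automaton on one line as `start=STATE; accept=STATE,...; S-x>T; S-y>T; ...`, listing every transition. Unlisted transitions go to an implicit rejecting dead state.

start=s0; accept=s3; s0-0>s1; s0-1>s0; s1-0>s1; s1-1>s2; s2-0>s3; s2-1>s2; s3-0>s1; s3-1>s2

Run two small machines in parallel and take their product. The first has 3 states tracking whether and how much of `01` has been seen; the second has 3 states tracking how much of the suffix `10` has currently been matched. A product state is a pair (one from each), accepting exactly when both do. Minimizing collapses redundant product states.
4 states suffice.
        0   1  
>  s0   s1  s0 
   s1   s1  s2 
   s2   s3  s2 
 * s3   s1  s2 
(> = start, * = accepting)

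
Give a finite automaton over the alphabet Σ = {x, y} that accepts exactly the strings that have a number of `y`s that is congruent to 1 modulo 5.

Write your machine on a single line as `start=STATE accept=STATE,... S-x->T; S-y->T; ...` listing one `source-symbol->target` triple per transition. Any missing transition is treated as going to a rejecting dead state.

start=A; accept=B; A-x->A; A-y->B; B-x->B; B-y->C; C-x->C; C-y->D; D-x->D; D-y->E; E-x->E; E-y->A

The only thing that matters is how many `y`s have appeared, reduced mod 5. Use one state per residue: A for 0, …, E for 4. Reading `y` moves to the next residue; anything else stays put. B is accepting.
       x  y 
>  A   A  B 
 * B   B  C 
   C   C  D 
   D   D  E 
   E   E  A 
(> = start, * = accepting)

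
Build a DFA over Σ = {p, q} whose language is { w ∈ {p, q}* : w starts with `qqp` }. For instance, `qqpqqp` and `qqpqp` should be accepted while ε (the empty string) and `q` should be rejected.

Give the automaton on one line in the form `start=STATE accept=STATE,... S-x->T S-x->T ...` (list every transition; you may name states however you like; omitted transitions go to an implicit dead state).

Walk along `qqp` while the input agrees: from s0 take `q` to s1, and so on. Any deviation drops to the rejecting sink s4. Once s3 is reached the prefix is confirmed and every continuation is accepted.
A 5-state machine:
        p   q  
>  s0   s4  s1 
   s1   s4  s2 
   s2   s3  s4 
 * s3   s3  s3 
   s4   s4  s4 
(> = start, * = accepting)

start=s0 accept=s3 s0-p->s4 s0-q->s1 s1-p->s4 s1-q->s2 s2-p->s3 s2-q->s4 s3-p->s3 s3-q->s3 s4-p->s4 s4-q->s4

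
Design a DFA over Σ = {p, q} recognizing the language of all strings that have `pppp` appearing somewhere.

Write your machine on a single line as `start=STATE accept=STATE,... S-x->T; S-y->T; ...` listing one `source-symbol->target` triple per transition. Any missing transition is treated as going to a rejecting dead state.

Track how much of `pppp` has been matched so far: state S0 is no progress, S4 is the absorbing accept state reached once `pppp` has occurred. Intermediate states record partial matches; on a mismatch, fall back to the longest reusable overlap.
A 5-state machine:
        p   q  
>  S0   S1  S0 
   S1   S2  S0 
   S2   S3  S0 
   S3   S4  S0 
 * S4   S4  S4 
(> = start, * = accepting)

start=S0; accept=S4; S0-p->S1; S0-q->S0; S1-p->S2; S1-q->S0; S2-p->S3; S2-q->S0; S3-p->S4; S3-q->S0; S4-p->S4; S4-q->S4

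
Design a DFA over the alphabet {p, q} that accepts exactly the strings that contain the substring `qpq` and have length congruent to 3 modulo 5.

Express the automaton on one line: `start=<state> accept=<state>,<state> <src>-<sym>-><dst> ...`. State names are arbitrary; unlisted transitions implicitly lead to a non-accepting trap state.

start=s0 accept=s9 s0-p->s1 s0-q->s2 s1-p->s3 s1-q->s4 s2-p->s5 s2-q->s4 s3-p->s6 s3-q->s7 s4-p->s8 s4-q->s7 s5-p->s6 s5-q->s9 s6-p->s10 s6-q->s11 s7-p->s12 s7-q->s11 s8-p->s10 s8-q->s13 s9-p->s13 s9-q->s13 s10-p->s0 s10-q->s14 s11-p->s15 s11-q->s14 s12-p->s0 s12-q->s16 s13-p->s16 s13-q->s16 s14-p->s17 s14-q->s2 s15-p->s1 s15-q->s18 s16-p->s18 s16-q->s18 s17-p->s3 s17-q->s19 s18-p->s19 s18-q->s19 s19-p->s9 s19-q->s9

Build one automaton per condition and run them in lockstep. One (4 states) tracks whether and how much of `qpq` has been seen; the other (5 states) tracks the input length modulo 5. Each combined state is a pair, one component from each; accept when both components accept.
With 20 states:
          p    q  
>  s0     s1   s2 
   s1     s3   s4 
   s2     s5   s4 
   s3     s6   s7 
   s4     s8   s7 
   s5     s6   s9 
   s6    s10  s11 
   s7    s12  s11 
   s8    s10  s13 
 * s9    s13  s13 
   s10    s0  s14 
   s11   s15  s14 
   s12    s0  s16 
   s13   s16  s16 
   s14   s17   s2 
   s15    s1  s18 
   s16   s18  s18 
   s17    s3  s19 
   s18   s19  s19 
   s19    s9   s9 
(> = start, * = accepting)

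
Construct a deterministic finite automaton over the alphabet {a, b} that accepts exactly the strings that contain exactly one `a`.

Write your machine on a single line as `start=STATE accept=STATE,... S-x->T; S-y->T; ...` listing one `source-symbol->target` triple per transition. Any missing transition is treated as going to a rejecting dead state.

start=S0; accept=S1; S0-a->S1; S0-b->S0; S1-a->S2; S1-b->S1; S2-a->S2; S2-b->S2

Only the number of `a`s matters, and only up to 2. Make a chain S0 → S1 → S2 advanced by each `a` (with S2 absorbing); every other symbol self-loops. The accepting set is {S1}.
With 3 states:
        a   b  
>  S0   S1  S0 
 * S1   S2  S1 
   S2   S2  S2 
(> = start, * = accepting)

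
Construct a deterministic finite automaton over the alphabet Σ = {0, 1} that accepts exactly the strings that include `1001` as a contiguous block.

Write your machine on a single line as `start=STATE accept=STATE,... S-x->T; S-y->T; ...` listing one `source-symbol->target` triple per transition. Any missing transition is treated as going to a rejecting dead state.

States S0..S3 record the length of the longest prefix of `1001` that matches the current input suffix. Reaching S4 means `1001` has been seen, and we stay there forever. Accept from S4.
        0   1  
>  S0   S0  S1 
   S1   S2  S1 
   S2   S3  S1 
   S3   S0  S4 
 * S4   S4  S4 
(> = start, * = accepting)

start=S0; accept=S4; S0-0->S0; S0-1->S1; S1-0->S2; S1-1->S1; S2-0->S3; S2-1->S1; S3-0->S0; S3-1->S4; S4-0->S4; S4-1->S4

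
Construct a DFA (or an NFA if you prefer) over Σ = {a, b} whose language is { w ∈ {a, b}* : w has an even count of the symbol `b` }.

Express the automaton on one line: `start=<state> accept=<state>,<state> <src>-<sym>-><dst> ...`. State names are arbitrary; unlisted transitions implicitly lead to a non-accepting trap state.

The only thing that matters is how many `b`s have appeared, reduced mod 2. Use one state per residue: S0 for 0, …, S1 for 1. Reading `b` moves to the next residue; anything else stays put. S0 is accepting.
A 2-state machine:
        a   b  
>* S0   S0  S1 
   S1   S1  S0 
(> = start, * = accepting)

start=S0 accept=S0 S0-a->S0 S0-b->S1 S1-a->S1 S1-b->S0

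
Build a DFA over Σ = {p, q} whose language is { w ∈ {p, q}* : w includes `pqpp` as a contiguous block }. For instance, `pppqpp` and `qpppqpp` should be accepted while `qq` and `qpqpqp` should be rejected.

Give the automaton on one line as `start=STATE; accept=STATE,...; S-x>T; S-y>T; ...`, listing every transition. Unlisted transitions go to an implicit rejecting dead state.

start=A; accept=E; A-p>B; A-q>A; B-p>B; B-q>C; C-p>D; C-q>A; D-p>E; D-q>C; E-p>E; E-q>E

Track how much of `pqpp` has been matched so far: state A is no progress, E is the absorbing accept state reached once `pqpp` has occurred. Intermediate states record partial matches; on a mismatch, fall back to the longest reusable overlap.
5 states suffice.
       p  q 
>  A   B  A 
   B   B  C 
   C   D  A 
   D   E  C 
 * E   E  E 
(> = start, * = accepting)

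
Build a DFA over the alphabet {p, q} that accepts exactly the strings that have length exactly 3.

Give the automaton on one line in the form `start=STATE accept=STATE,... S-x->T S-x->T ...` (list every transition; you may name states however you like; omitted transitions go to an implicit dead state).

start=s0 accept=s3 s0-p->s1 s0-q->s1 s1-p->s2 s1-q->s2 s2-p->s3 s2-q->s3 s3-p->s4 s3-q->s4 s4-p->s4 s4-q->s4

We only need to distinguish lengths 0, 1, …, 3, and '>3'. Chain s0 → s1 → s2 → s3 → s4 on every symbol, with s4 looping. Accepting states: {s3}.
A 5-state machine:
        p   q  
>  s0   s1  s1 
   s1   s2  s2 
   s2   s3  s3 
 * s3   s4  s4 
   s4   s4  s4 
(> = start, * = accepting)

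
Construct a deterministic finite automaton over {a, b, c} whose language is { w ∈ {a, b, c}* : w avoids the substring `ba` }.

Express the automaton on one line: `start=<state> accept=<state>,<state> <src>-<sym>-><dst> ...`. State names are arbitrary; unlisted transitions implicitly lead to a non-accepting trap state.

start=S0 accept=S0,S1 S0-a->S0 S0-b->S1 S0-c->S0 S1-a->S2 S1-b->S1 S1-c->S0 S2-a->S2 S2-b->S2 S2-c->S2

This is the complement of 'contains `ba`'. Use the same substring-matching states — S0 through S2 holding how much of `ba` has just been matched — but flip the accepting set: everything except the trap S2 accepts.
A 3-state machine:
        a   b   c  
>* S0   S0  S1  S0 
 * S1   S2  S1  S0 
   S2   S2  S2  S2 
(> = start, * = accepting)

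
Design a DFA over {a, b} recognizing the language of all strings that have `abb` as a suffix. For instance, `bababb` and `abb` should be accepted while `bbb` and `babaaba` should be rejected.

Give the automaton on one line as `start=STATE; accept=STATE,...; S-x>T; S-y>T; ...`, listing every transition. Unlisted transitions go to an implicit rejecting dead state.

Let each state record the length of the longest suffix of the input read so far that is also a prefix of `abb`. q1 means the last symbol is `a`; q2 means the last 2 symbols are `ab`; q3 means the last 3 symbols are `abb`. Accept only at q3, where the string currently ends in `abb`.
        a   b  
>  q0   q1  q0 
   q1   q1  q2 
   q2   q1  q3 
 * q3   q1  q0 
(> = start, * = accepting)

start=q0; accept=q3; q0-a>q1; q0-b>q0; q1-a>q1; q1-b>q2; q2-a>q1; q2-b>q3; q3-a>q1; q3-b>q0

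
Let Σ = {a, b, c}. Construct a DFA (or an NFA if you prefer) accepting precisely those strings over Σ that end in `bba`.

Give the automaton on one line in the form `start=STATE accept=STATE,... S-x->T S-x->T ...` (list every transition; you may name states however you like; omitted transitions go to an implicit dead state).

Remember how much of `bba` the current input suffix matches. State q0 means no match yet; q1 means the last symbol is `b`; q2 means the last 2 symbols are `bb`; q3 means the last 3 symbols are `bba`. Only q3 accepts. On a mismatch, fall back to the longest proper suffix that is still a prefix of `bba`.
4 states suffice.
        a   b   c  
>  q0   q0  q1  q0 
   q1   q0  q2  q0 
   q2   q3  q2  q0 
 * q3   q0  q1  q0 
(> = start, * = accepting)

start=q0 accept=q3 q0-a->q0 q0-b->q1 q0-c->q0 q1-a->q0 q1-b->q2 q1-c->q0 q2-a->q3 q2-b->q2 q2-c->q0 q3-a->q0 q3-b->q1 q3-c->q0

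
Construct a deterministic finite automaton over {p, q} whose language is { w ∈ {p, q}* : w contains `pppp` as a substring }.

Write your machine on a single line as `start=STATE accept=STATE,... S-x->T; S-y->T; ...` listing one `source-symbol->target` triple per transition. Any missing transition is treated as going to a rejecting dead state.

States s0..s3 record the length of the longest prefix of `pppp` that matches the current input suffix. Reaching s4 means `pppp` has been seen, and we stay there forever. Accept from s4.
With 5 states:
        p   q  
>  s0   s1  s0 
   s1   s2  s0 
   s2   s3  s0 
   s3   s4  s0 
 * s4   s4  s4 
(> = start, * = accepting)

start=s0; accept=s4; s0-p->s1; s0-q->s0; s1-p->s2; s1-q->s0; s2-p->s3; s2-q->s0; s3-p->s4; s3-q->s0; s4-p->s4; s4-q->s4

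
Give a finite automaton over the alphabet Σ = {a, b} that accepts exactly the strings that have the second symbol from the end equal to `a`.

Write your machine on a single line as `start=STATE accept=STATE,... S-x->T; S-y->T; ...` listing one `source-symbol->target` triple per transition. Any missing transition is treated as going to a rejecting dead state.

A DFA must remember the last 2 symbols (since which symbol is second-to-last isn't known until the input ends). Use one state per possible window of the last ≤2 symbols; accept from those whose window starts with `a`.
7 states suffice.
        a   b  
>  s0   s1  s2 
   s1   s3  s4 
   s2   s5  s6 
 * s3   s3  s4 
 * s4   s5  s6 
   s5   s3  s4 
   s6   s5  s6 
(> = start, * = accepting)

start=s0; accept=s3,s4; s0-a->s1; s0-b->s2; s1-a->s3; s1-b->s4; s2-a->s5; s2-b->s6; s3-a->s3; s3-b->s4; s4-a->s5; s4-b->s6; s5-a->s3; s5-b->s4; s6-a->s5; s6-b->s6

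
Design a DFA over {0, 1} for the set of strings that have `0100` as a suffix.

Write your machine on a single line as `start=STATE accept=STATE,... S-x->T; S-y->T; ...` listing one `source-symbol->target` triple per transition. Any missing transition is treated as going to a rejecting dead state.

Remember how much of `0100` the current input suffix matches. State q0 means no match yet; q1 means the last symbol is `0`; q2 means the last 2 symbols are `01`; q3 means the last 3 symbols are `010`; q4 means the last 4 symbols are `0100`. Only q4 accepts. On a mismatch, fall back to the longest proper suffix that is still a prefix of `0100`.
With 5 states:
        0   1  
>  q0   q1  q0 
   q1   q1  q2 
   q2   q3  q0 
   q3   q4  q2 
 * q4   q1  q2 
(> = start, * = accepting)

start=q0; accept=q4; q0-0->q1; q0-1->q0; q1-0->q1; q1-1->q2; q2-0->q3; q2-1->q0; q3-0->q4; q3-1->q2; q4-0->q1; q4-1->q2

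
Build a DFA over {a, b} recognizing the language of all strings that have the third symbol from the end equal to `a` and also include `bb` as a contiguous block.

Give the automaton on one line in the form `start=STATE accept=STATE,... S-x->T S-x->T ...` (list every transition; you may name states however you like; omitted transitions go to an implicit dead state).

start=s0 accept=s10,s17,s18,s19 s0-a->s1 s0-b->s2 s1-a->s3 s1-b->s4 s2-a->s5 s2-b->s6 s3-a->s7 s3-b->s8 s4-a->s9 s4-b->s10 s5-a->s11 s5-b->s12 s6-a->s13 s6-b->s14 s7-a->s7 s7-b->s8 s8-a->s9 s8-b->s10 s9-a->s11 s9-b->s12 s10-a->s13 s10-b->s14 s11-a->s7 s11-b->s8 s12-a->s9 s12-b->s10 s13-a->s15 s13-b->s16 s14-a->s13 s14-b->s14 s15-a->s17 s15-b->s18 s16-a->s19 s16-b->s10 s17-a->s17 s17-b->s18 s18-a->s19 s18-b->s10 s19-a->s15 s19-b->s16

Handle the two conditions separately and then intersect. The first has 15 states tracking the last 3 symbols read; the second has 3 states tracking whether and how much of `bb` has been seen. A product state is a pair (one from each), accepting exactly when both do.
A 20-state machine:
          a    b  
>  s0     s1   s2 
   s1     s3   s4 
   s2     s5   s6 
   s3     s7   s8 
   s4     s9  s10 
   s5    s11  s12 
   s6    s13  s14 
   s7     s7   s8 
   s8     s9  s10 
   s9    s11  s12 
 * s10   s13  s14 
   s11    s7   s8 
   s12    s9  s10 
   s13   s15  s16 
   s14   s13  s14 
   s15   s17  s18 
   s16   s19  s10 
 * s17   s17  s18 
 * s18   s19  s10 
 * s19   s15  s16 
(> = start, * = accepting)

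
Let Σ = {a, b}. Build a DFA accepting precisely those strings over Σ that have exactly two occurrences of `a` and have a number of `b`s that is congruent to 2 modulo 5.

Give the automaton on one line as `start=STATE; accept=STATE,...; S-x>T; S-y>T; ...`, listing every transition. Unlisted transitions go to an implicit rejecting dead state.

Handle the two conditions separately and then intersect. One (4 states) tracks the count of `a`s, saturating at 3; the other (5 states) tracks the count of `b`s modulo 5. Each combined state is a pair, one component from each; accept when both components accept. After merging equivalent states the machine shrinks.
16 states suffice.
          a    b  
>  q0     q1   q2 
   q1     q3   q4 
   q2     q4   q5 
   q3     q6   q7 
   q4     q7   q8 
   q5     q8   q9 
   q6     q6   q6 
   q7     q6  q10 
   q8    q10  q11 
   q9    q11  q12 
 * q10    q6  q13 
   q11   q13  q14 
   q12   q14   q0 
   q13    q6  q15 
   q14   q15   q1 
   q15    q6   q3 
(> = start, * = accepting)

start=q0; accept=q10; q0-a>q1; q0-b>q2; q1-a>q3; q1-b>q4; q2-a>q4; q2-b>q5; q3-a>q6; q3-b>q7; q4-a>q7; q4-b>q8; q5-a>q8; q5-b>q9; q6-a>q6; q6-b>q6; q7-a>q6; q7-b>q10; q8-a>q10; q8-b>q11; q9-a>q11; q9-b>q12; q10-a>q6; q10-b>q13; q11-a>q13; q11-b>q14; q12-a>q14; q12-b>q0; q13-a>q6; q13-b>q15; q14-a>q15; q14-b>q1; q15-a>q6; q15-b>q3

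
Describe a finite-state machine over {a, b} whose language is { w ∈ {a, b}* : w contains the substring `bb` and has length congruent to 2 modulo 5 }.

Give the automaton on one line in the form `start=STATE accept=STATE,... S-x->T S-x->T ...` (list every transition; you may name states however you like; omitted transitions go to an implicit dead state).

Run two small machines in parallel and take their product. The first has 3 states tracking whether and how much of `bb` has been seen; the second has 5 states tracking the input length modulo 5. A product state is a pair (one from each), accepting exactly when both do.
          a    b  
>  q0     q1   q2 
   q1     q3   q4 
   q2     q3   q5 
   q3     q6   q7 
   q4     q6   q8 
 * q5     q8   q8 
   q6     q9  q10 
   q7     q9  q11 
   q8    q11  q11 
   q9     q0  q12 
   q10    q0  q13 
   q11   q13  q13 
   q12    q1  q14 
   q13   q14  q14 
   q14    q5   q5 
(> = start, * = accepting)

start=q0 accept=q5 q0-a->q1 q0-b->q2 q1-a->q3 q1-b->q4 q2-a->q3 q2-b->q5 q3-a->q6 q3-b->q7 q4-a->q6 q4-b->q8 q5-a->q8 q5-b->q8 q6-a->q9 q6-b->q10 q7-a->q9 q7-b->q11 q8-a->q11 q8-b->q11 q9-a->q0 q9-b->q12 q10-a->q0 q10-b->q13 q11-a->q13 q11-b->q13 q12-a->q1 q12-b->q14 q13-a->q14 q13-b->q14 q14-a->q5 q14-b->q5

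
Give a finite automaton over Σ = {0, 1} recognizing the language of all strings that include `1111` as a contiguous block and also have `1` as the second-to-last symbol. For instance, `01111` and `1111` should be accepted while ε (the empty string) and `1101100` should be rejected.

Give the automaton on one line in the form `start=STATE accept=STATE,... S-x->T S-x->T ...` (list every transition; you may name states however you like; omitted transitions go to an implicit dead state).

Build one automaton per condition and run them in lockstep. One (5 states) tracks whether and how much of `1111` has been seen; the other (7 states) tracks the last 2 symbols read. Each combined state is a pair, one component from each; accept when both components accept. Equivalent product states are then merged.
        0   1  
>  S0   S0  S1 
   S1   S0  S2 
   S2   S0  S3 
   S3   S0  S4 
 * S4   S5  S4 
 * S5   S6  S7 
   S6   S6  S7 
   S7   S5  S4 
(> = start, * = accepting)

start=S0 accept=S4,S5 S0-0->S0 S0-1->S1 S1-0->S0 S1-1->S2 S2-0->S0 S2-1->S3 S3-0->S0 S3-1->S4 S4-0->S5 S4-1->S4 S5-0->S6 S5-1->S7 S6-0->S6 S6-1->S7 S7-0->S5 S7-1->S4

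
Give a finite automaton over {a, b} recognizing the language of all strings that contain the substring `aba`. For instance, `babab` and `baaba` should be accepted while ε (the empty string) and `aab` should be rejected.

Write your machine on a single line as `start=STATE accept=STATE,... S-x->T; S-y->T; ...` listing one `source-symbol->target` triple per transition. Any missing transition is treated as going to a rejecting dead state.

States q0..q2 record the length of the longest prefix of `aba` that matches the current input suffix. Reaching q3 means `aba` has been seen, and we stay there forever. Accept from q3.
4 states suffice.
        a   b  
>  q0   q1  q0 
   q1   q1  q2 
   q2   q3  q0 
 * q3   q3  q3 
(> = start, * = accepting)

start=q0; accept=q3; q0-a->q1; q0-b->q0; q1-a->q1; q1-b->q2; q2-a->q3; q2-b->q0; q3-a->q3; q3-b->q3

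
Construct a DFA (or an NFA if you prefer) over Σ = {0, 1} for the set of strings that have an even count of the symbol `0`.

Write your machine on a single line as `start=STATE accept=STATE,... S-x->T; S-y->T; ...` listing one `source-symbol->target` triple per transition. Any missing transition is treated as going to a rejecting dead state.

start=A; accept=A; A-0->B; A-1->A; B-0->A; B-1->B

The only thing that matters is how many `0`s have appeared, reduced mod 2. Use one state per residue: A for 0, …, B for 1. Reading `0` moves to the next residue; anything else stays put. A is accepting.
A 2-state machine:
       0  1 
>* A   B  A 
   B   A  B 
(> = start, * = accepting)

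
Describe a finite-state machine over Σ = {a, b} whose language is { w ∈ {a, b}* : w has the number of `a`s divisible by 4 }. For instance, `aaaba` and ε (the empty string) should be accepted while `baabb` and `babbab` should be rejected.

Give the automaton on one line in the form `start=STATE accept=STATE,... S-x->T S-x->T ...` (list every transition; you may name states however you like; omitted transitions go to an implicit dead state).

start=q0 accept=q0 q0-a->q1 q0-b->q0 q1-a->q2 q1-b->q1 q2-a->q3 q2-b->q2 q3-a->q0 q3-b->q3

The only thing that matters is how many `a`s have appeared, reduced mod 4. Use one state per residue: q0 for 0, …, q3 for 3. Reading `a` moves to the next residue; anything else stays put. q0 is accepting.
A 4-state machine:
        a   b  
>* q0   q1  q0 
   q1   q2  q1 
   q2   q3  q2 
   q3   q0  q3 
(> = start, * = accepting)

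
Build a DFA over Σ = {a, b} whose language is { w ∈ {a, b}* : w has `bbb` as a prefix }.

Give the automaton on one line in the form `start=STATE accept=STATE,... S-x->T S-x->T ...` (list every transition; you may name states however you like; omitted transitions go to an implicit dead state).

start=s0 accept=s3 s0-a->s4 s0-b->s1 s1-a->s4 s1-b->s2 s2-a->s4 s2-b->s3 s3-a->s3 s3-b->s3 s4-a->s4 s4-b->s4

Check the first 3 symbols one by one: s0 through s2 record how many have matched `bbb` so far; any wrong symbol goes to the dead state s4. After all 3 match we enter the accepting sink s3.
A 5-state machine:
        a   b  
>  s0   s4  s1 
   s1   s4  s2 
   s2   s4  s3 
 * s3   s3  s3 
   s4   s4  s4 
(> = start, * = accepting)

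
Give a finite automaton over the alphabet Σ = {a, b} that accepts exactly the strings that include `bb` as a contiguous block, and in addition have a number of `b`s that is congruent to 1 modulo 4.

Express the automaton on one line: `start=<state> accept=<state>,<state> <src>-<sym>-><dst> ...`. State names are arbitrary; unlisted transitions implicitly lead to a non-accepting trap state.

Run two small machines in parallel and take their product. One (3 states) tracks whether and how much of `bb` has been seen; the other (4 states) tracks the count of `b`s modulo 4. Each combined state is a pair, one component from each; accept when both components accept.
A 12-state machine:
          a    b  
>  q0     q0   q1 
   q1     q2   q3 
   q2     q2   q4 
   q3     q3   q5 
   q4     q6   q5 
   q5     q5   q7 
   q6     q6   q8 
   q7     q7   q9 
   q8    q10   q7 
 * q9     q9   q3 
   q10   q10  q11 
   q11    q0   q9 
(> = start, * = accepting)

start=q0 accept=q9 q0-a->q0 q0-b->q1 q1-a->q2 q1-b->q3 q2-a->q2 q2-b->q4 q3-a->q3 q3-b->q5 q4-a->q6 q4-b->q5 q5-a->q5 q5-b->q7 q6-a->q6 q6-b->q8 q7-a->q7 q7-b->q9 q8-a->q10 q8-b->q7 q9-a->q9 q9-b->q3 q10-a->q10 q10-b->q11 q11-a->q0 q11-b->q9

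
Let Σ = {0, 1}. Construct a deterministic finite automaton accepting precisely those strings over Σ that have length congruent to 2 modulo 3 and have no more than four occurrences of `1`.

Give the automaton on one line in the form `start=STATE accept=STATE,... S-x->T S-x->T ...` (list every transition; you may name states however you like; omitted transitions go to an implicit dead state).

Run two small machines in parallel and take their product. One (3 states) tracks the input length modulo 3; the other (6 states) tracks the count of `1`s, saturating at 5. Each combined state is a pair, one component from each; accept when both components accept. After merging equivalent states the machine shrinks.
A 16-state machine:
          0    1  
>  S0     S1   S2 
   S1     S3   S4 
   S2     S4   S5 
 * S3     S0   S6 
 * S4     S6   S7 
 * S5     S7   S8 
   S6     S2   S9 
   S7     S9  S10 
   S8    S10  S11 
   S9     S5  S12 
   S10   S12  S13 
   S11   S13  S14 
 * S12    S8  S15 
 * S13   S15  S14 
   S14   S14  S14 
   S15   S11  S14 
(> = start, * = accepting)

start=S0 accept=S3,S4,S5,S12,S13 S0-0->S1 S0-1->S2 S1-0->S3 S1-1->S4 S2-0->S4 S2-1->S5 S3-0->S0 S3-1->S6 S4-0->S6 S4-1->S7 S5-0->S7 S5-1->S8 S6-0->S2 S6-1->S9 S7-0->S9 S7-1->S10 S8-0->S10 S8-1->S11 S9-0->S5 S9-1->S12 S10-0->S12 S10-1->S13 S11-0->S13 S11-1->S14 S12-0->S8 S12-1->S15 S13-0->S15 S13-1->S14 S14-0->S14 S14-1->S14 S15-0->S11 S15-1->S14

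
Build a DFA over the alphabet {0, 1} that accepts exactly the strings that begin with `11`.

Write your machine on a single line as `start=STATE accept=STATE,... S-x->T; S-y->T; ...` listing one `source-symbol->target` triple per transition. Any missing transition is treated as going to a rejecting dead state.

start=s0; accept=s2; s0-0->s3; s0-1->s1; s1-0->s3; s1-1->s2; s2-0->s2; s2-1->s2; s3-0->s3; s3-1->s3

Walk along `11` while the input agrees: from s0 take `1` to s1, and so on. Any deviation drops to the rejecting sink s3. Once s2 is reached the prefix is confirmed and every continuation is accepted.
A 4-state machine:
        0   1  
>  s0   s3  s1 
   s1   s3  s2 
 * s2   s2  s2 
   s3   s3  s3 
(> = start, * = accepting)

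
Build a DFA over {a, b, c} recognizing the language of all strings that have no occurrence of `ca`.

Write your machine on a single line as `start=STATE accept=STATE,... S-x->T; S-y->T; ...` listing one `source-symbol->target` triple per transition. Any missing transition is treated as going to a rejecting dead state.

start=q0; accept=q0,q1; q0-a->q0; q0-b->q0; q0-c->q1; q1-a->q2; q1-b->q0; q1-c->q1; q2-a->q2; q2-b->q2; q2-c->q2

This is the complement of 'contains `ca`'. Use the same substring-matching states — q0 through q2 holding how much of `ca` has just been matched — but flip the accepting set: everything except the trap q2 accepts.
3 states suffice.
        a   b   c  
>* q0   q0  q0  q1 
 * q1   q2  q0  q1 
   q2   q2  q2  q2 
(> = start, * = accepting)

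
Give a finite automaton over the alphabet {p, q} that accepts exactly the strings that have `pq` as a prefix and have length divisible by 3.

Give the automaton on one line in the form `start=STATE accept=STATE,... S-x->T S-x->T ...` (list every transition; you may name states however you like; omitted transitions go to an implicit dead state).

start=S0 accept=S4 S0-p->S1 S0-q->S2 S1-p->S2 S1-q->S3 S2-p->S2 S2-q->S2 S3-p->S4 S3-q->S4 S4-p->S5 S4-q->S5 S5-p->S3 S5-q->S3

Handle the two conditions separately and then intersect. The first has 4 states tracking whether the input so far still matches the prefix `pq`; the second has 3 states tracking the input length modulo 3. A product state is a pair (one from each), accepting exactly when both do. After merging equivalent states the machine shrinks.
        p   q  
>  S0   S1  S2 
   S1   S2  S3 
   S2   S2  S2 
   S3   S4  S4 
 * S4   S5  S5 
   S5   S3  S3 
(> = start, * = accepting)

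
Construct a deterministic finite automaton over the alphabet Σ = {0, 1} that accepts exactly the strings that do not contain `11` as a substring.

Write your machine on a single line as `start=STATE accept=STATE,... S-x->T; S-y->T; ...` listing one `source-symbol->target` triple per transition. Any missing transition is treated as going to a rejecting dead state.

start=A; accept=A,B; A-0->A; A-1->B; B-0->A; B-1->C; C-0->C; C-1->C

This is the complement of 'contains `11`'. Use the same substring-matching states — A through C holding how much of `11` has just been matched — but flip the accepting set: everything except the trap C accepts.
       0  1 
>* A   A  B 
 * B   A  C 
   C   C  C 
(> = start, * = accepting)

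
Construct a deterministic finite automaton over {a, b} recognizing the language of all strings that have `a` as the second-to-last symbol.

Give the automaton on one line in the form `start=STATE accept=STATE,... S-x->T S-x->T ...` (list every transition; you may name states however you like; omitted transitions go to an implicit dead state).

A DFA must remember the last 2 symbols (since which symbol is second-to-last isn't known until the input ends). Use one state per possible window of the last ≤2 symbols; accept from those whose window starts with `a`.
        a   b  
>  S0   S1  S2 
   S1   S3  S4 
   S2   S5  S6 
 * S3   S3  S4 
 * S4   S5  S6 
   S5   S3  S4 
   S6   S5  S6 
(> = start, * = accepting)

start=S0 accept=S3,S4 S0-a->S1 S0-b->S2 S1-a->S3 S1-b->S4 S2-a->S5 S2-b->S6 S3-a->S3 S3-b->S4 S4-a->S5 S4-b->S6 S5-a->S3 S5-b->S4 S6-a->S5 S6-b->S6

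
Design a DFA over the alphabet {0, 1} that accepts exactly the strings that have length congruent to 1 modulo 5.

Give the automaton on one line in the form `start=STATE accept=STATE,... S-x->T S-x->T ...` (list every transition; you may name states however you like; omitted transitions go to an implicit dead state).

start=A accept=B A-0->B A-1->B B-0->C B-1->C C-0->D C-1->D D-0->E D-1->E E-0->A E-1->A

Count input length modulo 5: every symbol advances one step around the cycle A → B → C → D → E → A. Accept at B.
       0  1 
>  A   B  B 
 * B   C  C 
   C   D  D 
   D   E  E 
   E   A  A 
(> = start, * = accepting)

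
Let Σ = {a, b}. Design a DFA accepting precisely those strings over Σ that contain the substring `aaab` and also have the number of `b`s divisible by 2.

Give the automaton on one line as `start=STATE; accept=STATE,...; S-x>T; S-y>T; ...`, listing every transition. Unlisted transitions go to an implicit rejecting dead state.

Handle the two conditions separately and then intersect. One (5 states) tracks whether and how much of `aaab` has been seen; the other (2 states) tracks the count of `b`s modulo 2. Each combined state is a pair, one component from each; accept when both components accept.
10 states suffice.
        a   b  
>  s0   s1  s2 
   s1   s3  s2 
   s2   s4  s0 
   s3   s5  s2 
   s4   s6  s0 
   s5   s5  s7 
   s6   s8  s0 
   s7   s7  s9 
   s8   s8  s9 
 * s9   s9  s7 
(> = start, * = accepting)

start=s0; accept=s9; s0-a>s1; s0-b>s2; s1-a>s3; s1-b>s2; s2-a>s4; s2-b>s0; s3-a>s5; s3-b>s2; s4-a>s6; s4-b>s0; s5-a>s5; s5-b>s7; s6-a>s8; s6-b>s0; s7-a>s7; s7-b>s9; s8-a>s8; s8-b>s9; s9-a>s9; s9-b>s7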